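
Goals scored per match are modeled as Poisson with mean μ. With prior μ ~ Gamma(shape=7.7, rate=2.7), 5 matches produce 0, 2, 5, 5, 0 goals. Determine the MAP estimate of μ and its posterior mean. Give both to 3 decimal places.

Σ counts = 12. Posterior: Gamma(shape = 7.7+12 = 19.7, rate = 2.7+5 = 7.7).
Mode = (α−1)/β = 18.7/7.7 = 2.429.
Mean = α/β = 19.7/7.7 = 2.558.

MAP estimate = 2.429, posterior mean = 2.558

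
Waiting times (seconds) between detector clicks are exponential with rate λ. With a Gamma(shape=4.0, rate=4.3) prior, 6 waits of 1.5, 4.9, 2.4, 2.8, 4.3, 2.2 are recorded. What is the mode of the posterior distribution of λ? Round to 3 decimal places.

Σ times = 18.1. Posterior: Gamma(shape = 4.0+6 = 10.0, rate = 4.3+18.1 = 22.4).
Mode = (α−1)/β = 9.0/22.4 = 0.402.
Mean = α/β = 10.0/22.4 = 0.446.
This is the posterior mode — the MAP estimate.

0.402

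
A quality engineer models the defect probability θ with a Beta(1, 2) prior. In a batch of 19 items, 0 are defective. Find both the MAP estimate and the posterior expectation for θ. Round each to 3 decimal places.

Posterior: Beta(1+0, 2+19) = Beta(1, 21).
Since α = 1 ≤ 1 and β > 1, the Beta density is monotone decreasing on [0,1]; the mode is at 0.
Mean = 1/(1+21) = 0.045.
Right-skewed posterior ⇒ mode < mean.

MAP = 0.000, posterior mean = 0.045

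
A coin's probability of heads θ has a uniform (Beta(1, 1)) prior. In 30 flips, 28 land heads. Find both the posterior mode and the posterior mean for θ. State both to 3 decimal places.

Posterior: Beta(1+28, 1+2) = Beta(29, 3).
Mode = (29−1)/(29+3−2) = 28/30 = 0.933.
With a flat prior the MAP equals the MLE, 28/30.
Mean = 29/(29+3) = 29/32 = 0.906.
The posterior is left-skewed, so the mode exceeds the mean.

MAP = 0.933, posterior mean = 0.906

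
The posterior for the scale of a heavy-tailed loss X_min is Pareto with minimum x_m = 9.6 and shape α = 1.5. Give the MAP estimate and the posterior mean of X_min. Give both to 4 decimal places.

The Pareto density is strictly decreasing on [x_m, ∞), so the mode is x_m = 9.6000.
Mean = α·x_m/(α−1) = 1.5·9.6/0.5 = 28.8000.
Right-skewed posterior ⇒ mode < mean.

MAP = 9.6000; posterior mean = 28.8000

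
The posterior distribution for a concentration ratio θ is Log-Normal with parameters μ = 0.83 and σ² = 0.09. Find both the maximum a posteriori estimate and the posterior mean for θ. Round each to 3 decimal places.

maximum a posteriori estimate = 2.096, posterior mean = 2.399

Mode = exp(μ − σ²) = exp(0.74) = 2.096.
Mean = exp(μ + σ²/2) = exp(0.875) = 2.399.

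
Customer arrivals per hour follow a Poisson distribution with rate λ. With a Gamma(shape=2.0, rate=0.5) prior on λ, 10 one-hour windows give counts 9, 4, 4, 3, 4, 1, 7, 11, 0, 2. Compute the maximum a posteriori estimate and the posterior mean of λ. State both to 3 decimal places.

MAP = 4.381, posterior mean = 4.476

Σ counts = 45. Posterior: Gamma(shape = 2.0+45 = 47.0, rate = 0.5+10 = 10.5).
Mode = (α−1)/β = 46.0/10.5 = 4.381.
Mean = α/β = 47.0/10.5 = 4.476.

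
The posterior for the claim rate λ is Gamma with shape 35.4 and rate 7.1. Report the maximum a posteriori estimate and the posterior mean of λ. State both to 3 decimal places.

Mode = (α−1)/β = 34.4/7.1 = 4.845.
Mean = α/β = 35.4/7.1 = 4.986.

maximum a posteriori estimate = 4.845, posterior mean = 4.986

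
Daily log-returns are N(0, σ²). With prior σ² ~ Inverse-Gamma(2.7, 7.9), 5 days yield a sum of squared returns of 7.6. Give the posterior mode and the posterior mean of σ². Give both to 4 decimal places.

posterior mode = 1.8871, posterior mean = 2.7857

Posterior: Inverse-Gamma(shape = 2.7+5/2 = 5.2, scale = 7.9+7.6/2 = 11.7).
Mode = β/(α+1) = 11.7/6.2 = 1.8871.
Mean = β/(α−1) = 11.7/4.2 = 2.7857.
Right-skewed posterior ⇒ mode < mean.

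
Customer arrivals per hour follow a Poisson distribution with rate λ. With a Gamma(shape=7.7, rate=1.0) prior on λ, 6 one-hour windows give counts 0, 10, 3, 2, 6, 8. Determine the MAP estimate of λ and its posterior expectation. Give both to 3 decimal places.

MAP: 5.100. Posterior mean: 5.243.

Σ counts = 29. Posterior: Gamma(shape = 7.7+29 = 36.7, rate = 1.0+6 = 7.0).
Mode = (α−1)/β = 35.7/7.0 = 5.100.
Mean = α/β = 36.7/7.0 = 5.243.
Mean > mode: the posterior has a right tail.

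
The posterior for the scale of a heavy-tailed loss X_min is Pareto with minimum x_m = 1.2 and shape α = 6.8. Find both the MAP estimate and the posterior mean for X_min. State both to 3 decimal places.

The Pareto density is strictly decreasing on [x_m, ∞), so the mode is x_m = 1.200.
Mean = α·x_m/(α−1) = 6.8·1.2/5.8 = 1.407.
Mean > mode: the posterior has a right tail.

MAP = 1.200; posterior mean = 1.407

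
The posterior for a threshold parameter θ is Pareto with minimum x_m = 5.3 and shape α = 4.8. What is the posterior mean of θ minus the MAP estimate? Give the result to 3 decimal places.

1.395

The Pareto density is strictly decreasing on [x_m, ∞), so the mode is x_m = 5.300.
Mean = α·x_m/(α−1) = 4.8·5.3/3.8 = 6.695.
Difference = 6.695 − 5.300 = 1.395.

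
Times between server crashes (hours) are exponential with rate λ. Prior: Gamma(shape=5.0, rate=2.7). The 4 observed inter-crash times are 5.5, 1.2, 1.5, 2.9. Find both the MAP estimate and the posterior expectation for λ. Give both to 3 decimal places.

Σ times = 11.1. Posterior: Gamma(shape = 5.0+4 = 9.0, rate = 2.7+11.1 = 13.8).
Mode = (α−1)/β = 8.0/13.8 = 0.580.
Mean = α/β = 9.0/13.8 = 0.652.

λ_MAP = 0.580, E[λ|data] = 0.652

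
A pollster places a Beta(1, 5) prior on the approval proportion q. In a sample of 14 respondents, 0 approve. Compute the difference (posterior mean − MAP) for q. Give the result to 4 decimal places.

0.0500

Posterior: Beta(1+0, 5+14) = Beta(1, 19).
Since α = 1 ≤ 1 and β > 1, the Beta density is monotone decreasing on [0,1]; the mode is at 0.
Mean = 1/(1+19) = 0.0500.
Difference = 0.0500 − 0.0000 = 0.0500.
Mean > mode: the posterior has a right tail.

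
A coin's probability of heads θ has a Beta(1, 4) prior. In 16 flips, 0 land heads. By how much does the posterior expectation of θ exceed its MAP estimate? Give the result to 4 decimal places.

Posterior: Beta(1+0, 4+16) = Beta(1, 20).
Since α = 1 ≤ 1 and β > 1, the Beta density is monotone decreasing on [0,1]; the mode is at 0.
Mean = 1/(1+20) = 0.0476.
Difference = 0.0476 − 0.0000 = 0.0476.

0.0476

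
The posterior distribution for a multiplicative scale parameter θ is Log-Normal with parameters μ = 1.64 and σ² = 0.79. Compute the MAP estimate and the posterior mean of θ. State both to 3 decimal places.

MAP: 2.340. Posterior mean: 7.652.

Mode = exp(μ − σ²) = exp(0.85) = 2.340.
Mean = exp(μ + σ²/2) = exp(2.035) = 7.652.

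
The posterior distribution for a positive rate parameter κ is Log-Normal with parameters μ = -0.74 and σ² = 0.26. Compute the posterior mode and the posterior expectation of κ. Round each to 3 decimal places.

MAP = 0.368, posterior mean = 0.543

Mode = exp(μ − σ²) = exp(-1.00) = 0.368.
Mean = exp(μ + σ²/2) = exp(-0.610) = 0.543.
Mean > mode: the posterior has a right tail.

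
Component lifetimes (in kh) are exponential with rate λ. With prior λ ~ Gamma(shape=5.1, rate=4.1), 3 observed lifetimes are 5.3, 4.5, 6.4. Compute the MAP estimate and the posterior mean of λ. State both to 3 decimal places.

MAP = 0.350, posterior mean = 0.399

Σ times = 16.2. Posterior: Gamma(shape = 5.1+3 = 8.1, rate = 4.1+16.2 = 20.3).
Mode = (α−1)/β = 7.1/20.3 = 0.350.
Mean = α/β = 8.1/20.3 = 0.399.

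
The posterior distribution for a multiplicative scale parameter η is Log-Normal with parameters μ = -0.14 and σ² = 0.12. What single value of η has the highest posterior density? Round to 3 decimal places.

Mode = exp(μ − σ²) = exp(-0.26) = 0.771.
Mean = exp(μ + σ²/2) = exp(-0.080) = 0.923.
This is the posterior mode — the MAP estimate.

0.771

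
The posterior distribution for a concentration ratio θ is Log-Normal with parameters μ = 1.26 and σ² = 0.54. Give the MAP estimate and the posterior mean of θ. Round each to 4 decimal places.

MAP = 2.0544, posterior mean = 4.6182

Mode = exp(μ − σ²) = exp(0.72) = 2.0544.
Mean = exp(μ + σ²/2) = exp(1.530) = 4.6182.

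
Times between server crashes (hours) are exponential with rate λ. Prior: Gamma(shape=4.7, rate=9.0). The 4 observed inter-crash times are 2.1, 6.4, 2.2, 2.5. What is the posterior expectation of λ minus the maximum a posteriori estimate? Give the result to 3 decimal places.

Σ times = 13.2. Posterior: Gamma(shape = 4.7+4 = 8.7, rate = 9.0+13.2 = 22.2).
Mode = (α−1)/β = 7.7/22.2 = 0.347.
Mean = α/β = 8.7/22.2 = 0.392.
Difference = 0.392 − 0.347 = 0.045.
Mean > mode: the posterior has a right tail.

0.045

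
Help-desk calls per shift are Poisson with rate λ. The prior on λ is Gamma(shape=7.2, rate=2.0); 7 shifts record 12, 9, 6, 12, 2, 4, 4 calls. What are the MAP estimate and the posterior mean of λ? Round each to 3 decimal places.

Σ counts = 49. Posterior: Gamma(shape = 7.2+49 = 56.2, rate = 2.0+7 = 9.0).
Mode = (α−1)/β = 55.2/9.0 = 6.133.
Mean = α/β = 56.2/9.0 = 6.244.

λ_MAP = 6.133, E[λ|data] = 6.244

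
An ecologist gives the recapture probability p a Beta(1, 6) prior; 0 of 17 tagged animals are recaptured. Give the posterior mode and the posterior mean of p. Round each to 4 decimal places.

Posterior: Beta(1+0, 6+17) = Beta(1, 23).
Since α = 1 ≤ 1 and β > 1, the Beta density is monotone decreasing on [0,1]; the mode is at 0.
Mean = 1/(1+23) = 0.0417.
Right-skewed posterior ⇒ mode < mean.

posterior mode = 0.0000, posterior mean = 0.0417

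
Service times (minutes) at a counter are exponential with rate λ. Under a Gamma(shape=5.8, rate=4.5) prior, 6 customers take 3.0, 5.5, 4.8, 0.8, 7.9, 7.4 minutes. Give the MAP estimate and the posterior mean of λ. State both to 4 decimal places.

Σ times = 29.4. Posterior: Gamma(shape = 5.8+6 = 11.8, rate = 4.5+29.4 = 33.9).
Mode = (α−1)/β = 10.8/33.9 = 0.3186.
Mean = α/β = 11.8/33.9 = 0.3481.
Right-skewed posterior ⇒ mode < mean.

λ_MAP = 0.3186, E[λ|data] = 0.3481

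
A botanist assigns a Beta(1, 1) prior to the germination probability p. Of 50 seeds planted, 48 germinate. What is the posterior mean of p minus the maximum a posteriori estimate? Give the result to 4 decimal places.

Posterior: Beta(1+48, 1+2) = Beta(49, 3).
Mode = (49−1)/(49+3−2) = 48/50 = 0.9600.
Mean = 49/(49+3) = 49/52 = 0.9423.
Difference = 0.9423 − 0.9600 = -0.0177.
The posterior is left-skewed, so the mode exceeds the mean.

-0.0177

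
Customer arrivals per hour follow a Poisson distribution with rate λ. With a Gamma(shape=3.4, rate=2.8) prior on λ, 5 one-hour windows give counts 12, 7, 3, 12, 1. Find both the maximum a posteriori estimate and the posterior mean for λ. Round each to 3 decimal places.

MAP = 4.795, posterior mean = 4.923

Σ counts = 35. Posterior: Gamma(shape = 3.4+35 = 38.4, rate = 2.8+5 = 7.8).
Mode = (α−1)/β = 37.4/7.8 = 4.795.
Mean = α/β = 38.4/7.8 = 4.923.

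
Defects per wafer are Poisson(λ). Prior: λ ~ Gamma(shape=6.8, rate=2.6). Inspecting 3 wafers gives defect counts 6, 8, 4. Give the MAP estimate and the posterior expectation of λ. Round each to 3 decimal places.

Σ counts = 18. Posterior: Gamma(shape = 6.8+18 = 24.8, rate = 2.6+3 = 5.6).
Mode = (α−1)/β = 23.8/5.6 = 4.250.
Mean = α/β = 24.8/5.6 = 4.429.
Mean > mode: the posterior has a right tail.

MAP: 4.250. Posterior mean: 4.429.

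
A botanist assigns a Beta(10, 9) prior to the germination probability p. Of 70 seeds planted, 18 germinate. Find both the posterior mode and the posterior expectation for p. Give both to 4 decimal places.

Posterior: Beta(10+18, 9+52) = Beta(28, 61).
Mode = (28−1)/(28+61−2) = 27/87 = 0.3103.
Mean = 28/(28+61) = 28/89 = 0.3146.

p_MAP = 0.3103, E[p|data] = 0.3146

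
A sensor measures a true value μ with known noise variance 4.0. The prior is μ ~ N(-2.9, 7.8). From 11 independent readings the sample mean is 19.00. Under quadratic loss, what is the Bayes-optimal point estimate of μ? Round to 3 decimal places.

18.024

Posterior for μ is Normal. Precision-weighted mean: (1/7.8·-2.9 + 11/4.0·19.00) / (1/7.8 + 11/4.0) = 18.024.
A Normal posterior is symmetric, so mode = mean.
Quadratic loss ⇒ the optimal estimator is the posterior mean.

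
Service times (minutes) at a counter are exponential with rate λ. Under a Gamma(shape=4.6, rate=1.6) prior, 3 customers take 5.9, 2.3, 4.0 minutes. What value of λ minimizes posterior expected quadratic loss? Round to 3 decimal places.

Σ times = 12.2. Posterior: Gamma(shape = 4.6+3 = 7.6, rate = 1.6+12.2 = 13.8).
Mode = (α−1)/β = 6.6/13.8 = 0.478.
Mean = α/β = 7.6/13.8 = 0.551.
Quadratic loss ⇒ the optimal estimator is the posterior mean.

0.551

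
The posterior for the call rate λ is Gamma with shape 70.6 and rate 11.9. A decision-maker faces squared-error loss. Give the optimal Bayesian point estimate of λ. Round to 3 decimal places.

Mode = (α−1)/β = 69.6/11.9 = 5.849.
Mean = α/β = 70.6/11.9 = 5.933.
Squared-error loss ⇒ the optimal estimator is the posterior mean.

5.933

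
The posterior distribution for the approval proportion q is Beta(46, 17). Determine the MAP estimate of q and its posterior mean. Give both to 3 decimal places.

q_MAP = 0.738, E[q|data] = 0.730

Mode = (46−1)/(46+17−2) = 45/61 = 0.738.
Mean = 46/(46+17) = 46/63 = 0.730.
Left-skewed posterior ⇒ mean < mode.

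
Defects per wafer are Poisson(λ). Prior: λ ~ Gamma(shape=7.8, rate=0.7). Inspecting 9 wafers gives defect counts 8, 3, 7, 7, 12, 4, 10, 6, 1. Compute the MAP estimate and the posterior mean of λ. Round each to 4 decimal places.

Σ counts = 58. Posterior: Gamma(shape = 7.8+58 = 65.8, rate = 0.7+9 = 9.7).
Mode = (α−1)/β = 64.8/9.7 = 6.6804.
Mean = α/β = 65.8/9.7 = 6.7835.

MAP estimate = 6.6804, posterior mean = 6.7835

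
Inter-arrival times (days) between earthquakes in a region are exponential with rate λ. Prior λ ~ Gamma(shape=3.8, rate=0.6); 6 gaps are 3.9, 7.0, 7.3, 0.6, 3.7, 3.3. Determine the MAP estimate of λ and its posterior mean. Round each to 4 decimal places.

Σ times = 25.8. Posterior: Gamma(shape = 3.8+6 = 9.8, rate = 0.6+25.8 = 26.4).
Mode = (α−1)/β = 8.8/26.4 = 0.3333.
Mean = α/β = 9.8/26.4 = 0.3712.

MAP estimate = 0.3333, posterior mean = 0.3712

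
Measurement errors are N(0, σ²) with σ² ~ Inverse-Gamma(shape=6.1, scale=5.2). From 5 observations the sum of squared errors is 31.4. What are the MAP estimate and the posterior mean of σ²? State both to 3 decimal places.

MAP: 2.177. Posterior mean: 2.750.

Posterior: Inverse-Gamma(shape = 6.1+5/2 = 8.6, scale = 5.2+31.4/2 = 20.9).
Mode = β/(α+1) = 20.9/9.6 = 2.177.
Mean = β/(α−1) = 20.9/7.6 = 2.750.
The posterior is right-skewed, so the mean exceeds the mode.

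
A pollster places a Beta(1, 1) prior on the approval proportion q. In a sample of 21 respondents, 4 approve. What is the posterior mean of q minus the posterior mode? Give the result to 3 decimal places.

0.027

Posterior: Beta(1+4, 1+17) = Beta(5, 18).
Mode = (5−1)/(5+18−2) = 4/21 = 0.190.
With a flat prior the MAP equals the MLE, 4/21.
Mean = 5/(5+18) = 5/23 = 0.217.
Difference = 0.217 − 0.190 = 0.027.
Right-skewed posterior ⇒ mode < mean.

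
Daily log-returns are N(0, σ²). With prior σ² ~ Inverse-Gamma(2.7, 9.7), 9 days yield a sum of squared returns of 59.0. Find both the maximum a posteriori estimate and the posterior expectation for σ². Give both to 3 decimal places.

maximum a posteriori estimate = 4.780, posterior expectation = 6.323

Posterior: Inverse-Gamma(shape = 2.7+9/2 = 7.2, scale = 9.7+59.0/2 = 39.2).
Mode = β/(α+1) = 39.2/8.2 = 4.780.
Mean = β/(α−1) = 39.2/6.2 = 6.323.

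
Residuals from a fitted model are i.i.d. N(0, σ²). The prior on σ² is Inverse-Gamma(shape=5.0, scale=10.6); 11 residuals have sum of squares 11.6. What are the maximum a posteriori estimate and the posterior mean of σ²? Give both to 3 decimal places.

σ²_MAP = 1.426, E[σ²|data] = 1.726

Posterior: Inverse-Gamma(shape = 5.0+11/2 = 10.5, scale = 10.6+11.6/2 = 16.4).
Mode = β/(α+1) = 16.4/11.5 = 1.426.
Mean = β/(α−1) = 16.4/9.5 = 1.726.
The mean is pulled above the mode by the posterior's right skew.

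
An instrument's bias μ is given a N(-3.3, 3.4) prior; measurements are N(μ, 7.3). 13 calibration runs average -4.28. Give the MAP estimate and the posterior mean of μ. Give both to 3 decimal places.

MAP = -4.141, posterior mean = -4.141

Posterior for μ is Normal. Precision-weighted mean: (1/3.4·-3.3 + 13/7.3·-4.28) / (1/3.4 + 13/7.3) = -4.141.
A Normal posterior is symmetric, so mode = mean.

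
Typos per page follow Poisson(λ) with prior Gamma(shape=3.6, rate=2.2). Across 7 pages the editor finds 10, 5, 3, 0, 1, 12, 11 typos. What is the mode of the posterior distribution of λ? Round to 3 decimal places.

4.848

Σ counts = 42. Posterior: Gamma(shape = 3.6+42 = 45.6, rate = 2.2+7 = 9.2).
Mode = (α−1)/β = 44.6/9.2 = 4.848.
Mean = α/β = 45.6/9.2 = 4.957.
This is the posterior mode — the MAP estimate.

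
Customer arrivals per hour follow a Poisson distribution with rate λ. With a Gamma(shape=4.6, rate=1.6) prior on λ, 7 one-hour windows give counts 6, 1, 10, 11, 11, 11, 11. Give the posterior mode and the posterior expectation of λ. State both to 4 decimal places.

Σ counts = 61. Posterior: Gamma(shape = 4.6+61 = 65.6, rate = 1.6+7 = 8.6).
Mode = (α−1)/β = 64.6/8.6 = 7.5116.
Mean = α/β = 65.6/8.6 = 7.6279.

MAP: 7.5116. Posterior mean: 7.6279.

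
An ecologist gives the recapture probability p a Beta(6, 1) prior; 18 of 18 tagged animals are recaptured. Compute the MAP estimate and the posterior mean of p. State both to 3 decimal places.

MAP: 1.000. Posterior mean: 0.960.

Posterior: Beta(6+18, 1+0) = Beta(24, 1).
Since β = 1 ≤ 1 and α > 1, the Beta density is monotone increasing on [0,1]; the mode is at 1.
Mean = 24/(24+1) = 0.960.
Mode > mean: the posterior has a left tail.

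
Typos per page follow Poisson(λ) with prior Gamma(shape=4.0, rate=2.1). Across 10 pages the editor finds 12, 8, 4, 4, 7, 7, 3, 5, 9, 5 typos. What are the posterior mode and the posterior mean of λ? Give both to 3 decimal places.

Σ counts = 64. Posterior: Gamma(shape = 4.0+64 = 68.0, rate = 2.1+10 = 12.1).
Mode = (α−1)/β = 67.0/12.1 = 5.537.
Mean = α/β = 68.0/12.1 = 5.620.
The posterior is right-skewed, so the mean exceeds the mode.

posterior mode = 5.537, posterior mean = 5.620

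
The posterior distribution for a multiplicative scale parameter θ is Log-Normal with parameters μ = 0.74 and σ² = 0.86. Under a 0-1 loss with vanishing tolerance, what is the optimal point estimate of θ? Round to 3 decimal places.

Mode = exp(μ − σ²) = exp(-0.12) = 0.887.
Mean = exp(μ + σ²/2) = exp(1.170) = 3.222.
This is the posterior mode — the MAP estimate.

0.887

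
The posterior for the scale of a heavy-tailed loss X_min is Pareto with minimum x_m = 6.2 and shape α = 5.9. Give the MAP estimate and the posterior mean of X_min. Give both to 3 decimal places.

MAP estimate = 6.200, posterior mean = 7.465

The Pareto density is strictly decreasing on [x_m, ∞), so the mode is x_m = 6.200.
Mean = α·x_m/(α−1) = 5.9·6.2/4.9 = 7.465.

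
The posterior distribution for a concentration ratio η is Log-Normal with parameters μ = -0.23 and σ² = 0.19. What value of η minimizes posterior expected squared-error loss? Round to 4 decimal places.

Mode = exp(μ − σ²) = exp(-0.42) = 0.6570.
Mean = exp(μ + σ²/2) = exp(-0.135) = 0.8737.
Squared-error loss ⇒ the optimal estimator is the posterior mean.

0.8737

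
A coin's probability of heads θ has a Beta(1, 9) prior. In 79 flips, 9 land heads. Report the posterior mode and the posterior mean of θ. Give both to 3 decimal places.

MAP = 0.103, posterior mean = 0.112

Posterior: Beta(1+9, 9+70) = Beta(10, 79).
Mode = (10−1)/(10+79−2) = 9/87 = 0.103.
Mean = 10/(10+79) = 10/89 = 0.112.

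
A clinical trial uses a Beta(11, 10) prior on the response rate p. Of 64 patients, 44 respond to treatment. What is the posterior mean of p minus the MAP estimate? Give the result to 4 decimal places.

Posterior: Beta(11+44, 10+20) = Beta(55, 30).
Mode = (55−1)/(55+30−2) = 54/83 = 0.6506.
Mean = 55/(55+30) = 55/85 = 0.6471.
Difference = 0.6471 − 0.6506 = -0.0035.
Left-skewed posterior ⇒ mean < mode.

-0.0035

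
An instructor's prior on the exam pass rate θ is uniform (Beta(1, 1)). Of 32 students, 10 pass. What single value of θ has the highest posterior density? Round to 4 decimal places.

0.3125

Posterior: Beta(1+10, 1+22) = Beta(11, 23).
Mode = (11−1)/(11+23−2) = 10/32 = 0.3125.
With a flat prior the MAP equals the MLE, 10/32.
Mean = 11/(11+23) = 11/34 = 0.3235.
This is the posterior mode — the MAP estimate.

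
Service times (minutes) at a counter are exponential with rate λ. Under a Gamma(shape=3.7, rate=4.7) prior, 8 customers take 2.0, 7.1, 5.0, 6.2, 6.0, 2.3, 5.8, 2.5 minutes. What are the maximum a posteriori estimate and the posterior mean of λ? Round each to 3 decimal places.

Σ times = 36.9. Posterior: Gamma(shape = 3.7+8 = 11.7, rate = 4.7+36.9 = 41.6).
Mode = (α−1)/β = 10.7/41.6 = 0.257.
Mean = α/β = 11.7/41.6 = 0.281.
Right-skewed posterior ⇒ mode < mean.

maximum a posteriori estimate = 0.257, posterior mean = 0.281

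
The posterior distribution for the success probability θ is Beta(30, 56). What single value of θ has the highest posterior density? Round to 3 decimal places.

0.345

Mode = (30−1)/(30+56−2) = 29/84 = 0.345.
Mean = 30/(30+56) = 30/86 = 0.349.
This is the posterior mode — the MAP estimate.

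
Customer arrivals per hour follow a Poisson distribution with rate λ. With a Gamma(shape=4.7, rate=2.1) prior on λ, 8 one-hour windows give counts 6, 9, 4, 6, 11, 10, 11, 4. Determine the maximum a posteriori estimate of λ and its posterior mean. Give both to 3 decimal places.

λ_MAP = 6.406, E[λ|data] = 6.505

Σ counts = 61. Posterior: Gamma(shape = 4.7+61 = 65.7, rate = 2.1+8 = 10.1).
Mode = (α−1)/β = 64.7/10.1 = 6.406.
Mean = α/β = 65.7/10.1 = 6.505.
The posterior is right-skewed, so the mean exceeds the mode.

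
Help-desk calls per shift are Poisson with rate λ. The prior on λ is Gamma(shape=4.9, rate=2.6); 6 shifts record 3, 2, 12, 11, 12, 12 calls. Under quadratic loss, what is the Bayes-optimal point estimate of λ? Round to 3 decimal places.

Σ counts = 52. Posterior: Gamma(shape = 4.9+52 = 56.9, rate = 2.6+6 = 8.6).
Mode = (α−1)/β = 55.9/8.6 = 6.500.
Mean = α/β = 56.9/8.6 = 6.616.
Quadratic loss ⇒ the optimal estimator is the posterior mean.

6.616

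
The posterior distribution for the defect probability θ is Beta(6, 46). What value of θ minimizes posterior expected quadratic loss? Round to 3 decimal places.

0.115

Mode = (6−1)/(6+46−2) = 5/50 = 0.100.
Mean = 6/(6+46) = 6/52 = 0.115.
Quadratic loss ⇒ the optimal estimator is the posterior mean.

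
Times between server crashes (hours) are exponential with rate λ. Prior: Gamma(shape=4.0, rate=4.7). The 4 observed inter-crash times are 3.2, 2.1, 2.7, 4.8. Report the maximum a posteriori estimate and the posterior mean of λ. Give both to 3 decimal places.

MAP = 0.400, posterior mean = 0.457

Σ times = 12.8. Posterior: Gamma(shape = 4.0+4 = 8.0, rate = 4.7+12.8 = 17.5).
Mode = (α−1)/β = 7.0/17.5 = 0.400.
Mean = α/β = 8.0/17.5 = 0.457.
Right-skewed posterior ⇒ mode < mean.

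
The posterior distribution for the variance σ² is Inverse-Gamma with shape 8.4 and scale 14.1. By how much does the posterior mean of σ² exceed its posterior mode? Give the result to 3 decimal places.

Mode = β/(α+1) = 14.1/9.4 = 1.500.
Mean = β/(α−1) = 14.1/7.4 = 1.905.
Difference = 1.905 − 1.500 = 0.405.
Right-skewed posterior ⇒ mode < mean.

0.405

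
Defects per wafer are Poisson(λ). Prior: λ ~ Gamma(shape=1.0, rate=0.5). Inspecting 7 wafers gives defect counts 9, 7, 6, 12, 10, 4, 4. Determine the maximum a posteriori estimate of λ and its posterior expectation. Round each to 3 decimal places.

Σ counts = 52. Posterior: Gamma(shape = 1.0+52 = 53.0, rate = 0.5+7 = 7.5).
Mode = (α−1)/β = 52.0/7.5 = 6.933.
Mean = α/β = 53.0/7.5 = 7.067.
The mean is pulled above the mode by the posterior's right skew.

MAP: 6.933. Posterior mean: 7.067.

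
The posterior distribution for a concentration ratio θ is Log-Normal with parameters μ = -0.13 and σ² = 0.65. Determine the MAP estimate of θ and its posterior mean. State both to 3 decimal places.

MAP = 0.458, posterior mean = 1.215

Mode = exp(μ − σ²) = exp(-0.78) = 0.458.
Mean = exp(μ + σ²/2) = exp(0.195) = 1.215.
The mean is pulled above the mode by the posterior's right skew.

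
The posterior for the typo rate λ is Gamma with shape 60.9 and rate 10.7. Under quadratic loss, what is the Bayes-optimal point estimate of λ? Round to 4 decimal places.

5.6916

Mode = (α−1)/β = 59.9/10.7 = 5.5981.
Mean = α/β = 60.9/10.7 = 5.6916.
Quadratic loss ⇒ the optimal estimator is the posterior mean.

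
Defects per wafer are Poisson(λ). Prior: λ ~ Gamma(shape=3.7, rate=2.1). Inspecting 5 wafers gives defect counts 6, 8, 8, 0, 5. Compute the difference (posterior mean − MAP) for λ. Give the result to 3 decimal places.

0.141

Σ counts = 27. Posterior: Gamma(shape = 3.7+27 = 30.7, rate = 2.1+5 = 7.1).
Mode = (α−1)/β = 29.7/7.1 = 4.183.
Mean = α/β = 30.7/7.1 = 4.324.
Difference = 4.324 − 4.183 = 0.141.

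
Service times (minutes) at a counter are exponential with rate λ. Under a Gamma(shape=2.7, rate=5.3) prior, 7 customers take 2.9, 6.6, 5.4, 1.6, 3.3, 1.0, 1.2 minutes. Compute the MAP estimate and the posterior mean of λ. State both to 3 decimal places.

MAP estimate = 0.319, posterior mean = 0.355

Σ times = 22.0. Posterior: Gamma(shape = 2.7+7 = 9.7, rate = 5.3+22.0 = 27.3).
Mode = (α−1)/β = 8.7/27.3 = 0.319.
Mean = α/β = 9.7/27.3 = 0.355.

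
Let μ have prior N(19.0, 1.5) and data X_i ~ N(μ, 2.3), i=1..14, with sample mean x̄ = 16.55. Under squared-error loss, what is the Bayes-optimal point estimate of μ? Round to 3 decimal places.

Posterior for μ is Normal. Precision-weighted mean: (1/1.5·19.0 + 14/2.3·16.55) / (1/1.5 + 14/2.3) = 16.792.
A Normal posterior is symmetric, so mode = mean.
Squared-error loss ⇒ the optimal estimator is the posterior mean.

16.792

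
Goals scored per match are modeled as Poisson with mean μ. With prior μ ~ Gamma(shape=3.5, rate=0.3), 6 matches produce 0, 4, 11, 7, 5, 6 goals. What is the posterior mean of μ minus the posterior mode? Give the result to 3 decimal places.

Σ counts = 33. Posterior: Gamma(shape = 3.5+33 = 36.5, rate = 0.3+6 = 6.3).
Mode = (α−1)/β = 35.5/6.3 = 5.635.
Mean = α/β = 36.5/6.3 = 5.794.
Difference = 5.794 − 5.635 = 0.159.
Right-skewed posterior ⇒ mode < mean.

0.159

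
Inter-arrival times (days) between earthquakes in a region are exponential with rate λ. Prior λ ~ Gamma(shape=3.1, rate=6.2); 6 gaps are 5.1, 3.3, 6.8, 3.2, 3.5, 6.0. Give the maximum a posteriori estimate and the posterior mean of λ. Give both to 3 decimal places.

Σ times = 27.9. Posterior: Gamma(shape = 3.1+6 = 9.1, rate = 6.2+27.9 = 34.1).
Mode = (α−1)/β = 8.1/34.1 = 0.238.
Mean = α/β = 9.1/34.1 = 0.267.

MAP = 0.238; posterior mean = 0.267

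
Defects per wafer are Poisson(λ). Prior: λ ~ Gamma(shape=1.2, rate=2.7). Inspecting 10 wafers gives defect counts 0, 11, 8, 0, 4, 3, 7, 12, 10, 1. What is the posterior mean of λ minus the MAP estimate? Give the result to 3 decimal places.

0.079

Σ counts = 56. Posterior: Gamma(shape = 1.2+56 = 57.2, rate = 2.7+10 = 12.7).
Mode = (α−1)/β = 56.2/12.7 = 4.425.
Mean = α/β = 57.2/12.7 = 4.504.
Difference = 4.504 − 4.425 = 0.079.
The mean is pulled above the mode by the posterior's right skew.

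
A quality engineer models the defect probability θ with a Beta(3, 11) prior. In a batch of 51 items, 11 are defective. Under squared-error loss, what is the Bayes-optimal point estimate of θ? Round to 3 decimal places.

Posterior: Beta(3+11, 11+40) = Beta(14, 51).
Mode = (14−1)/(14+51−2) = 13/63 = 0.206.
Mean = 14/(14+51) = 14/65 = 0.215.
Squared-error loss ⇒ the optimal estimator is the posterior mean.

0.215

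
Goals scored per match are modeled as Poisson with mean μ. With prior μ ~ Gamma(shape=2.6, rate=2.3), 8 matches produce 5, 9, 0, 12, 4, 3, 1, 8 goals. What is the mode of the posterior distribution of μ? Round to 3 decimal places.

Σ counts = 42. Posterior: Gamma(shape = 2.6+42 = 44.6, rate = 2.3+8 = 10.3).
Mode = (α−1)/β = 43.6/10.3 = 4.233.
Mean = α/β = 44.6/10.3 = 4.330.
This is the posterior mode — the MAP estimate.

4.233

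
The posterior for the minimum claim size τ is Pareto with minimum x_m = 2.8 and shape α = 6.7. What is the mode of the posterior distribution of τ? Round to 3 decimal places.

The Pareto density is strictly decreasing on [x_m, ∞), so the mode is x_m = 2.800.
Mean = α·x_m/(α−1) = 6.7·2.8/5.7 = 3.291.
This is the posterior mode — the MAP estimate.

2.800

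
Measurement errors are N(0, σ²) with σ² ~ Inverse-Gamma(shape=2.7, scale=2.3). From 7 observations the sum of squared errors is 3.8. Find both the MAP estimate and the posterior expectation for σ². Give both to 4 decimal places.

Posterior: Inverse-Gamma(shape = 2.7+7/2 = 6.2, scale = 2.3+3.8/2 = 4.2).
Mode = β/(α+1) = 4.2/7.2 = 0.5833.
Mean = β/(α−1) = 4.2/5.2 = 0.8077.
The posterior is right-skewed, so the mean exceeds the mode.

MAP = 0.5833; posterior mean = 0.8077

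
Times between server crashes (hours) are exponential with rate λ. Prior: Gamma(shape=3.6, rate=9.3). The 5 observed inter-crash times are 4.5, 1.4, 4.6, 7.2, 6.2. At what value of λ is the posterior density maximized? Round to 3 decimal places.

Σ times = 23.9. Posterior: Gamma(shape = 3.6+5 = 8.6, rate = 9.3+23.9 = 33.2).
Mode = (α−1)/β = 7.6/33.2 = 0.229.
Mean = α/β = 8.6/33.2 = 0.259.
This is the posterior mode — the MAP estimate.

0.229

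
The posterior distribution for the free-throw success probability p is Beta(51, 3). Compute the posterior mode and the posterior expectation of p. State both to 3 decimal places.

p_MAP = 0.962, E[p|data] = 0.944

Mode = (51−1)/(51+3−2) = 50/52 = 0.962.
Mean = 51/(51+3) = 51/54 = 0.944.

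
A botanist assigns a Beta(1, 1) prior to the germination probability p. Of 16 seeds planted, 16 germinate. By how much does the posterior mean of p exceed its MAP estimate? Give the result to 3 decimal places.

-0.056

Posterior: Beta(1+16, 1+0) = Beta(17, 1).
Since β = 1 ≤ 1 and α > 1, the Beta density is monotone increasing on [0,1]; the mode is at 1.
Mean = 17/(17+1) = 0.944.
Difference = 0.944 − 1.000 = -0.056.
Mode > mean: the posterior has a left tail.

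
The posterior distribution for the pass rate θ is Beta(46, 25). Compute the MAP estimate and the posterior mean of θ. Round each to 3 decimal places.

Mode = (46−1)/(46+25−2) = 45/69 = 0.652.
Mean = 46/(46+25) = 46/71 = 0.648.

MAP = 0.652; posterior mean = 0.648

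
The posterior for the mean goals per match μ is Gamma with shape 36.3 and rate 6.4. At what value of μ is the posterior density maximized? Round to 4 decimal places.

5.5156

Mode = (α−1)/β = 35.3/6.4 = 5.5156.
Mean = α/β = 36.3/6.4 = 5.6719.
This is the posterior mode — the MAP estimate.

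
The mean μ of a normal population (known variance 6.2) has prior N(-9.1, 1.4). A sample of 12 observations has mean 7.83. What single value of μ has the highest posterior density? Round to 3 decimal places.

3.266

Posterior for μ is Normal. Precision-weighted mean: (1/1.4·-9.1 + 12/6.2·7.83) / (1/1.4 + 12/6.2) = 3.266.
A Normal posterior is symmetric, so mode = mean.
This is the posterior mode — the MAP estimate.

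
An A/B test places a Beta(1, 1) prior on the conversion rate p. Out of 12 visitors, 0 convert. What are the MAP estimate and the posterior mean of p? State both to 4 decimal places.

p_MAP = 0.0000, E[p|data] = 0.0714

Posterior: Beta(1+0, 1+12) = Beta(1, 13).
Since α = 1 ≤ 1 and β > 1, the Beta density is monotone decreasing on [0,1]; the mode is at 0.
Mean = 1/(1+13) = 0.0714.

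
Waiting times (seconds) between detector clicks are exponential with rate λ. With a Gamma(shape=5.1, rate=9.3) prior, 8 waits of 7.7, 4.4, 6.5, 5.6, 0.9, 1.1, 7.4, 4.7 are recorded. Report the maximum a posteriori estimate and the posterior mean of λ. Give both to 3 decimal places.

Σ times = 38.3. Posterior: Gamma(shape = 5.1+8 = 13.1, rate = 9.3+38.3 = 47.6).
Mode = (α−1)/β = 12.1/47.6 = 0.254.
Mean = α/β = 13.1/47.6 = 0.275.

MAP: 0.254. Posterior mean: 0.275.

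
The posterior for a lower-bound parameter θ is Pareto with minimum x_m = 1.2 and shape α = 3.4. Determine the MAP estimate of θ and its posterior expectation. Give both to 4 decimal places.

θ_MAP = 1.2000, E[θ|data] = 1.7000

The Pareto density is strictly decreasing on [x_m, ∞), so the mode is x_m = 1.2000.
Mean = α·x_m/(α−1) = 3.4·1.2/2.4 = 1.7000.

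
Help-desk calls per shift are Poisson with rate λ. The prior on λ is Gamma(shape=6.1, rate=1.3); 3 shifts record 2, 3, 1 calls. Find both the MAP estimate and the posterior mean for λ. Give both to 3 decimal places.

Σ counts = 6. Posterior: Gamma(shape = 6.1+6 = 12.1, rate = 1.3+3 = 4.3).
Mode = (α−1)/β = 11.1/4.3 = 2.581.
Mean = α/β = 12.1/4.3 = 2.814.
Right-skewed posterior ⇒ mode < mean.

MAP = 2.581, posterior mean = 2.814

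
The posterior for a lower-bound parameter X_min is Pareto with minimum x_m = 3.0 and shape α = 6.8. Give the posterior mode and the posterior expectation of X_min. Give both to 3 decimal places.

The Pareto density is strictly decreasing on [x_m, ∞), so the mode is x_m = 3.000.
Mean = α·x_m/(α−1) = 6.8·3.0/5.8 = 3.517.

posterior mode = 3.000, posterior expectation = 3.517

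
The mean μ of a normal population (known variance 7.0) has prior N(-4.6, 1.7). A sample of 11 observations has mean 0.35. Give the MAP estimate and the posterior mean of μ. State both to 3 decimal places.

Posterior for μ is Normal. Precision-weighted mean: (1/1.7·-4.6 + 11/7.0·0.35) / (1/1.7 + 11/7.0) = -0.998.
A Normal posterior is symmetric, so mode = mean.

MAP estimate = -0.998, posterior mean = -0.998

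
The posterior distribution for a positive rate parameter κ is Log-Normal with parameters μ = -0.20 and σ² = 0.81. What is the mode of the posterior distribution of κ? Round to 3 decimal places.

Mode = exp(μ − σ²) = exp(-1.01) = 0.364.
Mean = exp(μ + σ²/2) = exp(0.205) = 1.228.
This is the posterior mode — the MAP estimate.

0.364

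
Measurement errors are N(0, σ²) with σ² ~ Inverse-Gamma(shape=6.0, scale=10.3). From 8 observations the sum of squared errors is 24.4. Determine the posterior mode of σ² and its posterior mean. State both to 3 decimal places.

MAP: 2.045. Posterior mean: 2.500.

Posterior: Inverse-Gamma(shape = 6.0+8/2 = 10.0, scale = 10.3+24.4/2 = 22.5).
Mode = β/(α+1) = 22.5/11.0 = 2.045.
Mean = β/(α−1) = 22.5/9.0 = 2.500.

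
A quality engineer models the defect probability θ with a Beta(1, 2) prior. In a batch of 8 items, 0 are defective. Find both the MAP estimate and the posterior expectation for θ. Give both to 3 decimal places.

MAP estimate = 0.000, posterior expectation = 0.091

Posterior: Beta(1+0, 2+8) = Beta(1, 10).
Since α = 1 ≤ 1 and β > 1, the Beta density is monotone decreasing on [0,1]; the mode is at 0.
Mean = 1/(1+10) = 0.091.
The mean is pulled above the mode by the posterior's right skew.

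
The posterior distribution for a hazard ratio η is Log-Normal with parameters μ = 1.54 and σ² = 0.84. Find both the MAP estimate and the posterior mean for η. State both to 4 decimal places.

MAP estimate = 2.0138, posterior mean = 7.0993

Mode = exp(μ − σ²) = exp(0.70) = 2.0138.
Mean = exp(μ + σ²/2) = exp(1.960) = 7.0993.
The mean is pulled above the mode by the posterior's right skew.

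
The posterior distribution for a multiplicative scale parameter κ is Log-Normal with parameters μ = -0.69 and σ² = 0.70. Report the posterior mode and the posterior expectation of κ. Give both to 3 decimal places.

MAP = 0.249, posterior mean = 0.712

Mode = exp(μ − σ²) = exp(-1.39) = 0.249.
Mean = exp(μ + σ²/2) = exp(-0.340) = 0.712.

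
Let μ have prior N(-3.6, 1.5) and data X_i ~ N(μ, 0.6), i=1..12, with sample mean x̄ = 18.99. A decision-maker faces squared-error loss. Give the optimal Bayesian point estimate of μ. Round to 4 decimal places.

18.2613

Posterior for μ is Normal. Precision-weighted mean: (1/1.5·-3.6 + 12/0.6·18.99) / (1/1.5 + 12/0.6) = 18.2613.
A Normal posterior is symmetric, so mode = mean.
Squared-error loss ⇒ the optimal estimator is the posterior mean.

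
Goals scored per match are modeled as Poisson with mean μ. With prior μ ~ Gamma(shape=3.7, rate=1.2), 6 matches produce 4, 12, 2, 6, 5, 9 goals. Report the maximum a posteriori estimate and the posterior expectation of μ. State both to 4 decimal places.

Σ counts = 38. Posterior: Gamma(shape = 3.7+38 = 41.7, rate = 1.2+6 = 7.2).
Mode = (α−1)/β = 40.7/7.2 = 5.6528.
Mean = α/β = 41.7/7.2 = 5.7917.

MAP = 5.6528, posterior mean = 5.7917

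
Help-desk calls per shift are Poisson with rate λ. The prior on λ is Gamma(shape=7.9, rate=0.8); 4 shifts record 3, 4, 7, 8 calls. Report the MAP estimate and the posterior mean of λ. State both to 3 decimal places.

Σ counts = 22. Posterior: Gamma(shape = 7.9+22 = 29.9, rate = 0.8+4 = 4.8).
Mode = (α−1)/β = 28.9/4.8 = 6.021.
Mean = α/β = 29.9/4.8 = 6.229.

MAP = 6.021; posterior mean = 6.229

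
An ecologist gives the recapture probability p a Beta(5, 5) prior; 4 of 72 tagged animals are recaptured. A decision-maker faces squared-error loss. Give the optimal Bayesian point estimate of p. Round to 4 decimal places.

0.1098

Posterior: Beta(5+4, 5+68) = Beta(9, 73).
Mode = (9−1)/(9+73−2) = 8/80 = 0.1000.
Mean = 9/(9+73) = 9/82 = 0.1098.
Squared-error loss ⇒ the optimal estimator is the posterior mean.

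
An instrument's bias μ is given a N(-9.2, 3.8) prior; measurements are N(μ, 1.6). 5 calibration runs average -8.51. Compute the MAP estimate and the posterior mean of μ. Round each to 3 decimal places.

MAP = -8.564, posterior mean = -8.564

Posterior for μ is Normal. Precision-weighted mean: (1/3.8·-9.2 + 5/1.6·-8.51) / (1/3.8 + 5/1.6) = -8.564.
A Normal posterior is symmetric, so mode = mean.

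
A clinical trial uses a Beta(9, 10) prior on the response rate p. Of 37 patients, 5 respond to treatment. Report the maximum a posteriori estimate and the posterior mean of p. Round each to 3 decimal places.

Posterior: Beta(9+5, 10+32) = Beta(14, 42).
Mode = (14−1)/(14+42−2) = 13/54 = 0.241.
Mean = 14/(14+42) = 14/56 = 0.250.
Mean > mode: the posterior has a right tail.

p_MAP = 0.241, E[p|data] = 0.250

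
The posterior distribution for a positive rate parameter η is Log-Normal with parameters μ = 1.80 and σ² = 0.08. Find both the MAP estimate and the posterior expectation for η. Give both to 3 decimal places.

η_MAP = 5.585, E[η|data] = 6.297

Mode = exp(μ − σ²) = exp(1.72) = 5.585.
Mean = exp(μ + σ²/2) = exp(1.840) = 6.297.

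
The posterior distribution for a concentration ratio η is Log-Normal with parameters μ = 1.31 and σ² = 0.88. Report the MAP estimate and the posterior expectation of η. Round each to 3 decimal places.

MAP = 1.537, posterior mean = 5.755

Mode = exp(μ − σ²) = exp(0.43) = 1.537.
Mean = exp(μ + σ²/2) = exp(1.750) = 5.755.
The mean is pulled above the mode by the posterior's right skew.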